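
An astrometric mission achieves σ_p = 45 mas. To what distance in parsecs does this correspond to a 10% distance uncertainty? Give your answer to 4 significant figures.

σ_d/d = σ_p/p, so the condition is σ_p/p ≤ 0.10, i.e. p ≥ σ_p/0.10.
p_min = 45/0.10 = 450 mas = 0.45 arcsec.
d_max = 1/p_min = 1/0.45 = 2.2222 pc.

2.222 pc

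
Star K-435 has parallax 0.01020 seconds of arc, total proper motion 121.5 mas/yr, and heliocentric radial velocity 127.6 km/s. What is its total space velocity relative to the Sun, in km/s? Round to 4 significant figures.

d = 1/p = 1/0.01020″ = 98.039 pc.
μ = 121.5 mas/yr = 0.1215 ″/yr.
v_t = 4.740 μ d = 4.740 × 0.1215 × 98.039 = 56.462 km/s.
v = √(v_r² + v_t²) = √(127.6² + 56.462²) = √19469.7 = 139.53 km/s.

139.5 km/s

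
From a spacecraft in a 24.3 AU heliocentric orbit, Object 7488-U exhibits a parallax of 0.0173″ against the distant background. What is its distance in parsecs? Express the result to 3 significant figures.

With baseline B (in AU) and parallax p (in arcsec), d = B/p parsecs.
d = 24.3 / 0.0173 = 1404.6 pc.

1400 pc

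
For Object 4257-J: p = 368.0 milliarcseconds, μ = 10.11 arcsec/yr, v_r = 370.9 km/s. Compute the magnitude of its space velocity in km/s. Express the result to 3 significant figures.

d = 1/p = 1/0.3680″ = 2.7174 pc.
v_t = 4.740 μ d = 4.740 × 10.11 × 2.7174 = 130.22 km/s.
v = √(v_r² + v_t²) = √(370.9² + 130.22²) = √154524 = 393.1 km/s.

393 km/s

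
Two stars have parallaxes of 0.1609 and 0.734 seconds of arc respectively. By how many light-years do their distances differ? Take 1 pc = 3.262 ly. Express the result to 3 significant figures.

d_A = 1/0.1609″ = 6.215 pc; d_B = 1/0.7340″ = 1.3624 pc.
|d_B − d_A| = |1.3624 − 6.215| = 4.8526 pc = 4.8526 × 3.262 ly = 15.829 ly.

15.8 ly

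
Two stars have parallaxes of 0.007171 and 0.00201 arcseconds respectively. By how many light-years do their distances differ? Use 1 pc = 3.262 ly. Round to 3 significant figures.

d_A = 1/0.007171″ = 139.45 pc; d_B = 1/0.002010″ = 497.51 pc.
|d_B − d_A| = |497.51 − 139.45| = 358.06 pc = 358.06 × 3.262 ly = 1168 ly.

1170 ly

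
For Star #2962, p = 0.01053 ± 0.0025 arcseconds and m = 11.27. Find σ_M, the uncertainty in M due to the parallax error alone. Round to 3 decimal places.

M = m − 5 log₁₀ d + 5 = m + 5 log₁₀ p + 5, so ∂M/∂p = 5/(p ln 10).
σ_M = (5/ln 10) · (σ_p/p) = 2.1715 × 0.0025/0.01053 = 2.1715 × 0.23742 = 0.51556.

σ_M = 0.516 mag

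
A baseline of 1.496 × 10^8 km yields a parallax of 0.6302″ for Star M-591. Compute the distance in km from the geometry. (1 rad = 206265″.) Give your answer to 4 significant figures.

4.896 × 10^13 km

θ = 0.6302″ = 0.6302/206265 = 3.0553 × 10^-6 rad.
d = B/θ = (1.496 × 10^8) / (3.0553 × 10^-6) = 4.8964 × 10^13 km.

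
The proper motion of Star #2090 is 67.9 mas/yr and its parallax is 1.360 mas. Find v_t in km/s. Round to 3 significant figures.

237 km/s

d = 1/p = 1/0.001360″ = 735.29 pc.
μ = 67.9 mas/yr = 0.0679 ″/yr.
v_t = 4.74 × μ × d = 4.74 × 0.0679 × 735.29 = 236.65 km/s.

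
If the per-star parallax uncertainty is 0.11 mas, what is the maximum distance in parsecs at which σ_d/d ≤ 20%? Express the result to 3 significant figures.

1820 pc

σ_d/d = σ_p/p, so the condition is σ_p/p ≤ 0.20, i.e. p ≥ σ_p/0.20.
p_min = 0.11/0.20 = 0.55 mas = 0.00055 arcsec.
d_max = 1/p_min = 1/0.00055 = 1818.2 pc.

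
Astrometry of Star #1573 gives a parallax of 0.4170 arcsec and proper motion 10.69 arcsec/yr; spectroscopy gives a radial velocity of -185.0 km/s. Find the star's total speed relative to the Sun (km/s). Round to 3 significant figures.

d = 1/p = 1/0.4170″ = 2.3981 pc.
v_t = 4.740 μ d = 4.740 × 10.69 × 2.3981 = 121.51 km/s.
v = √(v_r² + v_t²) = √((-185.0)² + 121.51²) = √48989.7 = 221.34 km/s.

221 km/s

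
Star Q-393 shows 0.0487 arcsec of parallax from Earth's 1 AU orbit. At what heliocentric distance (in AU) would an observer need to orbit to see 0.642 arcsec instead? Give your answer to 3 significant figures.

Parallax scales linearly with baseline: p ∝ B, so B = p_target / p_Earth × 1 AU.
B = 0.642 / 0.0487 = 13.183 AU.

13.2 AU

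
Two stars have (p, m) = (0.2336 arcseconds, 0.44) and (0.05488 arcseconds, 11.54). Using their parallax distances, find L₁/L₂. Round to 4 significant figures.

d₁ = 1/p₁ = 1/0.2336″ = 4.2808 pc; d₂ = 1/p₂ = 1/0.05488″ = 18.222 pc.
M₁ = m₁ − 5 log₁₀ d₁ + 5 = 0.44 − 3.1576 + 5 = 2.2824.
M₂ = 11.54 − 6.3030 + 5 = 10.2370.
L₁/L₂ = 10^(0.4(M₂ − M₁)) = 10^(0.4 × 7.9546) = 10^3.18184 = 1520.

L₁/L₂ = 1520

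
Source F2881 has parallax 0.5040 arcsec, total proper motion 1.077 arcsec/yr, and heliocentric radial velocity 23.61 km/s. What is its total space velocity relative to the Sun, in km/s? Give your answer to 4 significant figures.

25.69 km/s

d = 1/p = 1/0.5040″ = 1.9841 pc.
v_t = 4.740 μ d = 4.740 × 1.077 × 1.9841 = 10.129 km/s.
v = √(v_r² + v_t²) = √(23.61² + 10.129²) = √660.029 = 25.691 km/s.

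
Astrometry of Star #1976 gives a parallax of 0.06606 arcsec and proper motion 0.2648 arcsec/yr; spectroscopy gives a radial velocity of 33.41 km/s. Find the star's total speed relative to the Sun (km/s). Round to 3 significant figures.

d = 1/p = 1/0.06606″ = 15.138 pc.
v_t = 4.740 μ d = 4.740 × 0.2648 × 15.138 = 19 km/s.
v = √(v_r² + v_t²) = √(33.41² + 19²) = √1477.23 = 38.435 km/s.

38.4 km/s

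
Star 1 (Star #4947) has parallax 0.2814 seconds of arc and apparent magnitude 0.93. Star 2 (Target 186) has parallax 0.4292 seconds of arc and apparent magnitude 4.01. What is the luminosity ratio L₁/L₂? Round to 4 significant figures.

L₁/L₂ = 39.69

d₁ = 1/p₁ = 1/0.2814″ = 3.5537 pc; d₂ = 1/p₂ = 1/0.4292″ = 2.3299 pc.
M₁ = m₁ − 5 log₁₀ d₁ + 5 = 0.93 − 2.7534 + 5 = 3.1766.
M₂ = 4.01 − 1.8367 + 5 = 7.1733.
L₁/L₂ = 10^(0.4(M₂ − M₁)) = 10^(0.4 × 3.9967) = 10^1.59868 = 39.69.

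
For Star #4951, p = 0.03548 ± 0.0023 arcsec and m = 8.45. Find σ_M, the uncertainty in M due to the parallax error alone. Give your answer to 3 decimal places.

M = m − 5 log₁₀ d + 5 = m + 5 log₁₀ p + 5, so ∂M/∂p = 5/(p ln 10).
σ_M = (5/ln 10) · (σ_p/p) = 2.1715 × 0.0023/0.03548 = 2.1715 × 0.064825 = 0.14077.

σ_M = 0.141 mag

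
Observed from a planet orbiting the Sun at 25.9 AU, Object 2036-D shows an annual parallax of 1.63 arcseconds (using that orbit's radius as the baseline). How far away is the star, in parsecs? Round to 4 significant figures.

15.89 pc

With baseline B (in AU) and parallax p (in arcsec), d = B/p parsecs.
d = 25.9 / 1.63 = 15.89 pc.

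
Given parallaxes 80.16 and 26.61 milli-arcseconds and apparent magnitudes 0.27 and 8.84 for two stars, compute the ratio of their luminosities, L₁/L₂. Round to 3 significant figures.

L₁/L₂ = 295

d₁ = 1/p₁ = 1/0.08016″ = 12.475 pc; d₂ = 1/p₂ = 1/0.02661″ = 37.58 pc.
M₁ = m₁ − 5 log₁₀ d₁ + 5 = 0.27 − 5.4802 + 5 = -0.2102.
M₂ = 8.84 − 7.8748 + 5 = 5.9652.
L₁/L₂ = 10^(0.4(M₂ − M₁)) = 10^(0.4 × 6.1754) = 10^2.47016 = 295.23.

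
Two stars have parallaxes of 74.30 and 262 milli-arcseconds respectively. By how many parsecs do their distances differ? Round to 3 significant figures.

d_A = 1/0.07430″ = 13.459 pc; d_B = 1/0.2620″ = 3.8168 pc.
|d_B − d_A| = |3.8168 − 13.459| = 9.6422 pc.

9.64 pc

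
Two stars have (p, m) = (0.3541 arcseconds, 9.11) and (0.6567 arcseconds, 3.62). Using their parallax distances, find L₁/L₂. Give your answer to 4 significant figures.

d₁ = 1/p₁ = 1/0.3541″ = 2.8241 pc; d₂ = 1/p₂ = 1/0.6567″ = 1.5228 pc.
M₁ = m₁ − 5 log₁₀ d₁ + 5 = 9.11 − 2.2544 + 5 = 11.8556.
M₂ = 3.62 − 0.9132 + 5 = 7.7068.
L₁/L₂ = 10^(0.4(M₂ − M₁)) = 10^(0.4 × (-4.1488)) = 10^(-1.65952) = 0.021902.

L₁/L₂ = 0.02190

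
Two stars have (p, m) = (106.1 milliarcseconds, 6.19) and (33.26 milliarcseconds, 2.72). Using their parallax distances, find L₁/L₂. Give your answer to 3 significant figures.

L₁/L₂ = 0.00402

d₁ = 1/p₁ = 1/0.1061″ = 9.4251 pc; d₂ = 1/p₂ = 1/0.03326″ = 30.066 pc.
M₁ = m₁ − 5 log₁₀ d₁ + 5 = 6.19 − 4.8714 + 5 = 6.3186.
M₂ = 2.72 − 7.3904 + 5 = 0.3296.
L₁/L₂ = 10^(0.4(M₂ − M₁)) = 10^(0.4 × (-5.9890)) = 10^(-2.39560) = 0.0040216.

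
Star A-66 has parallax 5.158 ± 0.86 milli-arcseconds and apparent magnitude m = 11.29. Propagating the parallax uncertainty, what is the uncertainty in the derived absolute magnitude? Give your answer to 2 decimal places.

M = m − 5 log₁₀ d + 5 = m + 5 log₁₀ p + 5, so ∂M/∂p = 5/(p ln 10).
σ_M = (5/ln 10) · (σ_p/p) = 2.1715 × 0.86/5.158 = 2.1715 × 0.16673 = 0.36205.

σ_M = 0.36 mag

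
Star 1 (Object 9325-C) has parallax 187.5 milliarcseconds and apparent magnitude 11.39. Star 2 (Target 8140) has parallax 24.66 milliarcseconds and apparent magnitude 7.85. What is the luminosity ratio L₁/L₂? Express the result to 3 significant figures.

L₁/L₂ = 0.000664

d₁ = 1/p₁ = 1/0.1875″ = 5.3333 pc; d₂ = 1/p₂ = 1/0.02466″ = 40.552 pc.
M₁ = m₁ − 5 log₁₀ d₁ + 5 = 11.39 − 3.6350 + 5 = 12.7550.
M₂ = 7.85 − 8.0401 + 5 = 4.8099.
L₁/L₂ = 10^(0.4(M₂ − M₁)) = 10^(0.4 × (-7.9451)) = 10^(-3.17804) = 0.00066368.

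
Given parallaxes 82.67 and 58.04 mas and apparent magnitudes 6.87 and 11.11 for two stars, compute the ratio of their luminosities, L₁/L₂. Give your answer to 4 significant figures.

d₁ = 1/p₁ = 1/0.08267″ = 12.096 pc; d₂ = 1/p₂ = 1/0.05804″ = 17.229 pc.
M₁ = m₁ − 5 log₁₀ d₁ + 5 = 6.87 − 5.4132 + 5 = 6.4568.
M₂ = 11.11 − 6.1813 + 5 = 9.9287.
L₁/L₂ = 10^(0.4(M₂ − M₁)) = 10^(0.4 × 3.4719) = 10^1.38876 = 24.477.

L₁/L₂ = 24.48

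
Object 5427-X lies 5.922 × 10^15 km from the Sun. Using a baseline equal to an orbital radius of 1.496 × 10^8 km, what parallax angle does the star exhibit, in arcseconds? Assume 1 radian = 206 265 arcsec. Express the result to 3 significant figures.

θ ≈ B/d = (1.496 × 10^8) / (5.922 × 10^15) = 2.5262 × 10^-8 rad.
In arcseconds: 2.5262 × 10^-8 × 206265 = 0.0052107″.

0.00521 arcsec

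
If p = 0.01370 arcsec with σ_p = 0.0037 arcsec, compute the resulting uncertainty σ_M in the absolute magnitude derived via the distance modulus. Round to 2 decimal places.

M = m − 5 log₁₀ d + 5 = m + 5 log₁₀ p + 5, so ∂M/∂p = 5/(p ln 10).
σ_M = (5/ln 10) · (σ_p/p) = 2.1715 × 0.0037/0.01370 = 2.1715 × 0.27007 = 0.58646.

σ_M = 0.59 mag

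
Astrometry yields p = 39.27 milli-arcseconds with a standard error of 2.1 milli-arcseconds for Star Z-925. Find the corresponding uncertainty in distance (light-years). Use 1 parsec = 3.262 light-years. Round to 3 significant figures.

4.44 ly

d = 1/p, so σ_d = σ_p / p².
σ_d = 0.00210 / (0.03927)² = 0.00210 / 0.0015421 = 1.3618 pc = 1.3618 × 3.262 ly = 4.4422 ly.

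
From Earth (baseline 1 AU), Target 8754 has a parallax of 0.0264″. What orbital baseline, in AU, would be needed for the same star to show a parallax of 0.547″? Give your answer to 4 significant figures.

Parallax scales linearly with baseline: p ∝ B, so B = p_target / p_Earth × 1 AU.
B = 0.547 / 0.0264 = 20.72 AU.

20.72 AU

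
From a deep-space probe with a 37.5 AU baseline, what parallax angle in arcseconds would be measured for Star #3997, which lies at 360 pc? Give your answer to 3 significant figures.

p (arcsec) = B (AU) / d (pc).
p = 37.5 / 360 = 0.10417 arcsec.

0.104 arcsec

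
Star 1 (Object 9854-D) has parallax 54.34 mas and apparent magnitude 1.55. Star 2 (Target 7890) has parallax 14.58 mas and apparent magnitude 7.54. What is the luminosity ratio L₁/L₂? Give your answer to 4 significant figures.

L₁/L₂ = 17.92

d₁ = 1/p₁ = 1/0.05434″ = 18.403 pc; d₂ = 1/p₂ = 1/0.01458″ = 68.587 pc.
M₁ = m₁ − 5 log₁₀ d₁ + 5 = 1.55 − 6.3244 + 5 = 0.2256.
M₂ = 7.54 − 9.1812 + 5 = 3.3588.
L₁/L₂ = 10^(0.4(M₂ − M₁)) = 10^(0.4 × 3.1332) = 10^1.25328 = 17.918.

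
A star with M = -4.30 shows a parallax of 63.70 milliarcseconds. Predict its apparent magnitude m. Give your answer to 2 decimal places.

m = -3.32

d = 1/p = 1/0.06370″ = 15.699 pc.
m − M = 5 log₁₀ d − 5 = 5 log₁₀(15.699) − 5 = 5.9794 − 5 = 0.9794.
m = M + (m − M) = -4.30 + 0.9794 = -3.32.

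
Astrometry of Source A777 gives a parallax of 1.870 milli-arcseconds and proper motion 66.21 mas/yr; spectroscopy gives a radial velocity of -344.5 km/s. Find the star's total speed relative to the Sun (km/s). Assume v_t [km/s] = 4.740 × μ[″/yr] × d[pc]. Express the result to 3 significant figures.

383 km/s

d = 1/p = 1/0.001870″ = 534.76 pc.
μ = 66.21 mas/yr = 0.06621 ″/yr.
v_t = 4.740 μ d = 4.740 × 0.06621 × 534.76 = 167.83 km/s.
v = √(v_r² + v_t²) = √((-344.5)² + 167.83²) = √146847 = 383.21 km/s.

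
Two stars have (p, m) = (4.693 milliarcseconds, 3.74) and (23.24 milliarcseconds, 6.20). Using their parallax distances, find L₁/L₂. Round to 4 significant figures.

d₁ = 1/p₁ = 1/0.004693″ = 213.08 pc; d₂ = 1/p₂ = 1/0.02324″ = 43.029 pc.
M₁ = m₁ − 5 log₁₀ d₁ + 5 = 3.74 − 11.6427 + 5 = -2.9027.
M₂ = 6.20 − 8.1688 + 5 = 3.0312.
L₁/L₂ = 10^(0.4(M₂ − M₁)) = 10^(0.4 × 5.9339) = 10^2.37356 = 236.35.

L₁/L₂ = 236.4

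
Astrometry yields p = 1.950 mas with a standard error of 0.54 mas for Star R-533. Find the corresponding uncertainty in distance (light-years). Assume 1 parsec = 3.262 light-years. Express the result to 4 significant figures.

463.2 ly

d = 1/p, so σ_d = σ_p / p².
σ_d = 0.000540 / (0.001950)² = 0.000540 / 0.0000038025 = 142.01 pc = 142.01 × 3.262 ly = 463.24 ly.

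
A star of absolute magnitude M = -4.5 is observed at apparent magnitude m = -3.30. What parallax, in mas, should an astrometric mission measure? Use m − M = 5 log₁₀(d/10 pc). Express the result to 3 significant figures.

57.5 mas

m − M = -3.30 − (-4.5) = 1.20.
d = 10^((m−M)/5 + 1) = 10^1.240 = 17.378 pc.
p = 1/d = 1/17.378 = 0.057544 arcsec = 57.544 mas.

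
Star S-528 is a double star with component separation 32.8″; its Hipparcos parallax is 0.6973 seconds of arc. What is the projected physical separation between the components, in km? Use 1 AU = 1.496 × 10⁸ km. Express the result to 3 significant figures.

d = 1/p = 1/0.6973″ = 1.4341 pc.
At distance d (pc), an angle of θ arcsec spans θ·d AU: s = 32.8 × 1.4341 = 47.038 AU.
= 47.038 × 1.496 × 10⁸ km = 7.0369 × 10^9 km.

7.04 × 10^9 km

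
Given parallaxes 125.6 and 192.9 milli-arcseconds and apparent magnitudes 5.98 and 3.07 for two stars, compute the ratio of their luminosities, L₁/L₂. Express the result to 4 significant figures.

L₁/L₂ = 0.1617

d₁ = 1/p₁ = 1/0.1256″ = 7.9618 pc; d₂ = 1/p₂ = 1/0.1929″ = 5.184 pc.
M₁ = m₁ − 5 log₁₀ d₁ + 5 = 5.98 − 4.5051 + 5 = 6.4749.
M₂ = 3.07 − 3.5733 + 5 = 4.4967.
L₁/L₂ = 10^(0.4(M₂ − M₁)) = 10^(0.4 × (-1.9782)) = 10^(-0.79128) = 0.1617.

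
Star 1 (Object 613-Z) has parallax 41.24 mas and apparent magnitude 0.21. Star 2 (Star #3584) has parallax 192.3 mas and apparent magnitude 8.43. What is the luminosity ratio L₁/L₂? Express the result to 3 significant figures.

d₁ = 1/p₁ = 1/0.04124″ = 24.248 pc; d₂ = 1/p₂ = 1/0.1923″ = 5.2002 pc.
M₁ = m₁ − 5 log₁₀ d₁ + 5 = 0.21 − 6.9234 + 5 = -1.7134.
M₂ = 8.43 − 3.5801 + 5 = 9.8499.
L₁/L₂ = 10^(0.4(M₂ − M₁)) = 10^(0.4 × 11.5633) = 10^4.62532 = 42201.

L₁/L₂ = 42200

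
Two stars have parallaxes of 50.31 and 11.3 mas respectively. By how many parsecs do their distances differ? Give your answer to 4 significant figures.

68.62 pc

d_A = 1/0.05031″ = 19.877 pc; d_B = 1/0.01130″ = 88.496 pc.
|d_B − d_A| = |88.496 − 19.877| = 68.619 pc.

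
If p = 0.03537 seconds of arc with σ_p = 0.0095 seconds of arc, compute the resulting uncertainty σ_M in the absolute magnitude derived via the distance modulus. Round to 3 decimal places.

σ_M = 0.583 mag

M = m − 5 log₁₀ d + 5 = m + 5 log₁₀ p + 5, so ∂M/∂p = 5/(p ln 10).
σ_M = (5/ln 10) · (σ_p/p) = 2.1715 × 0.0095/0.03537 = 2.1715 × 0.26859 = 0.58324.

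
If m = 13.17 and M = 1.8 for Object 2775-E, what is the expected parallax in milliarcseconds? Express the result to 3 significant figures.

0.532 mas

m − M = 13.17 − 1.8 = 11.37.
d = 10^((m−M)/5 + 1) = 10^3.274 = 1879.3 pc.
p = 1/d = 1/1879.3 = 0.00053211 arcsec = 0.53211 mas.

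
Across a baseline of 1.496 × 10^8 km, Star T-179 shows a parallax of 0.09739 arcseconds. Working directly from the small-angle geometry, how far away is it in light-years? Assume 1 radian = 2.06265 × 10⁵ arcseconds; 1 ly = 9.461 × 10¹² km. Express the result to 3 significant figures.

33.5 ly

θ = 0.09739″ = 0.09739/206265 = 4.7216 × 10^-7 rad.
d = B/θ = (1.496 × 10^8) / (4.7216 × 10^-7) = 3.1684 × 10^14 km = (3.1684 × 10^14) / (9.461 × 10^12) ly = 33.489 ly.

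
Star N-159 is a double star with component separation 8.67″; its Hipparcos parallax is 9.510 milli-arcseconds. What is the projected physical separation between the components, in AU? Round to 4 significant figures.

d = 1/p = 1/0.009510″ = 105.15 pc.
At distance d (pc), an angle of θ arcsec spans θ·d AU: s = 8.67 × 105.15 = 911.65 AU.

911.7 AU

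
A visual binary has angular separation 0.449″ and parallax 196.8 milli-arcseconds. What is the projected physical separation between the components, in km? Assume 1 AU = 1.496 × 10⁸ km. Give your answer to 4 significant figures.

d = 1/p = 1/0.1968″ = 5.0813 pc.
At distance d (pc), an angle of θ arcsec spans θ·d AU: s = 0.449 × 5.0813 = 2.2815 AU.
= 2.2815 × 1.496 × 10⁸ km = 3.4131 × 10^8 km.

3.413 × 10^8 km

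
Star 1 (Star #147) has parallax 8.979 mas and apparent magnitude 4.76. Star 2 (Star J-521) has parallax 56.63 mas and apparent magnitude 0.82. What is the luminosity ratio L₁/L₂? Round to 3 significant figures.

L₁/L₂ = 1.06

d₁ = 1/p₁ = 1/0.008979″ = 111.37 pc; d₂ = 1/p₂ = 1/0.05663″ = 17.658 pc.
M₁ = m₁ − 5 log₁₀ d₁ + 5 = 4.76 − 10.2338 + 5 = -0.4738.
M₂ = 0.82 − 6.2347 + 5 = -0.4147.
L₁/L₂ = 10^(0.4(M₂ − M₁)) = 10^(0.4 × 0.0591) = 10^0.02364 = 1.0559.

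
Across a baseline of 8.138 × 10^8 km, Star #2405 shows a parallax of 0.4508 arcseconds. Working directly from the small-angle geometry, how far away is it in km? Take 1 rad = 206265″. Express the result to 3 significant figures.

3.72 × 10^14 km

θ = 0.4508″ = 0.4508/206265 = 2.1855 × 10^-6 rad.
d = B/θ = (8.138 × 10^8) / (2.1855 × 10^-6) = 3.7236 × 10^14 km.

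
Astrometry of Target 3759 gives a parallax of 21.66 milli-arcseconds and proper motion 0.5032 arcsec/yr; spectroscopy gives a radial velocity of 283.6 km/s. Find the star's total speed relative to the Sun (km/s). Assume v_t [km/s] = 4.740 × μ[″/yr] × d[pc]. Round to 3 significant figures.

d = 1/p = 1/0.02166″ = 46.168 pc.
v_t = 4.740 μ d = 4.740 × 0.5032 × 46.168 = 110.12 km/s.
v = √(v_r² + v_t²) = √(283.6² + 110.12²) = √92555.4 = 304.23 km/s.

304 km/s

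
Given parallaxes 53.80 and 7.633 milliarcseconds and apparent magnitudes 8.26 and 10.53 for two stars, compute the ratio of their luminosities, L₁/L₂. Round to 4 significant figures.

d₁ = 1/p₁ = 1/0.05380″ = 18.587 pc; d₂ = 1/p₂ = 1/0.007633″ = 131.01 pc.
M₁ = m₁ − 5 log₁₀ d₁ + 5 = 8.26 − 6.3460 + 5 = 6.9140.
M₂ = 10.53 − 10.5865 + 5 = 4.9435.
L₁/L₂ = 10^(0.4(M₂ − M₁)) = 10^(0.4 × (-1.9705)) = 10^(-0.78820) = 0.16285.

L₁/L₂ = 0.1629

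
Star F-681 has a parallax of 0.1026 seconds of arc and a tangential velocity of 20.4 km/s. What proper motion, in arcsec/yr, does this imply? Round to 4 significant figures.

d = 1/p = 1/0.1026″ = 9.7466 pc.
μ = v_t / (4.74 d) = 20.4 / (4.74 × 9.7466) = 20.4 / 46.199 = 0.44157 ″/yr.

0.4416 arcsec/yr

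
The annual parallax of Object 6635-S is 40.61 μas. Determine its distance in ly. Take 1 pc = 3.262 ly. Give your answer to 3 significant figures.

p = 40.61 μas = 0.00004061 arcsec.
d = 1/p = 1/0.00004061 = 24624 pc.
In light-years: 24624 × 3.262 = 80323 ly.

80300 ly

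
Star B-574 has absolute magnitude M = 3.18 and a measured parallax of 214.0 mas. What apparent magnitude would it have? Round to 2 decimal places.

m = 1.53

d = 1/p = 1/0.2140″ = 4.6729 pc.
m − M = 5 log₁₀ d − 5 = 5 log₁₀(4.6729) − 5 = 3.3479 − 5 = -1.6521.
m = M + (m − M) = 3.18 + (-1.6521) = 1.53.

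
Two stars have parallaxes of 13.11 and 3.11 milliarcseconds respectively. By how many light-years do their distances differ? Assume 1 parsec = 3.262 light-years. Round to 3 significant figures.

d_A = 1/0.01311″ = 76.278 pc; d_B = 1/0.003110″ = 321.54 pc.
|d_B − d_A| = |321.54 − 76.278| = 245.26 pc = 245.26 × 3.262 ly = 800.04 ly.

800 ly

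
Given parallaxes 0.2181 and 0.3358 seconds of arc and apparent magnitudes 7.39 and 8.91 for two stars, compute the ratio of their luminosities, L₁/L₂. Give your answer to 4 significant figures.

L₁/L₂ = 9.613

d₁ = 1/p₁ = 1/0.2181″ = 4.5851 pc; d₂ = 1/p₂ = 1/0.3358″ = 2.978 pc.
M₁ = m₁ − 5 log₁₀ d₁ + 5 = 7.39 − 3.3067 + 5 = 9.0833.
M₂ = 8.91 − 2.3696 + 5 = 11.5404.
L₁/L₂ = 10^(0.4(M₂ − M₁)) = 10^(0.4 × 2.4571) = 10^0.98284 = 9.6126.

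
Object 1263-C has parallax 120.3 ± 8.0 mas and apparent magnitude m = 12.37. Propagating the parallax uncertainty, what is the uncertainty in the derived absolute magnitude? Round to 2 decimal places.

σ_M = 0.14 mag

M = m − 5 log₁₀ d + 5 = m + 5 log₁₀ p + 5, so ∂M/∂p = 5/(p ln 10).
σ_M = (5/ln 10) · (σ_p/p) = 2.1715 × 8.0/120.3 = 2.1715 × 0.0665 = 0.1444.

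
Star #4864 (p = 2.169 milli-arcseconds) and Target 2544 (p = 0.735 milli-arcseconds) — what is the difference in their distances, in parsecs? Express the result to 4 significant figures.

899.5 pc

d_A = 1/0.002169″ = 461.04 pc; d_B = 1/0.0007350″ = 1360.5 pc.
|d_B − d_A| = |1360.5 − 461.04| = 899.46 pc.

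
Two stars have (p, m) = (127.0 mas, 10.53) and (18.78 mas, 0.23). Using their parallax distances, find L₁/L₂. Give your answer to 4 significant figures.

d₁ = 1/p₁ = 1/0.1270″ = 7.874 pc; d₂ = 1/p₂ = 1/0.01878″ = 53.248 pc.
M₁ = m₁ − 5 log₁₀ d₁ + 5 = 10.53 − 4.4810 + 5 = 11.0490.
M₂ = 0.23 − 8.6315 + 5 = -3.4015.
L₁/L₂ = 10^(0.4(M₂ − M₁)) = 10^(0.4 × (-14.4505)) = 10^(-5.78020) = 0.0000016588.

L₁/L₂ = 1.659 × 10^-6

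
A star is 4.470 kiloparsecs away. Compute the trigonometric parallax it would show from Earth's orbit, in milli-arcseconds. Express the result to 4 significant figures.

0.2237 mas

d = 4.470 kpc = 4470 pc.
p = 1/d = 1/4470 = 0.00022371 arcsec.
= 0.00022371 × 1000 = 0.22371 mas.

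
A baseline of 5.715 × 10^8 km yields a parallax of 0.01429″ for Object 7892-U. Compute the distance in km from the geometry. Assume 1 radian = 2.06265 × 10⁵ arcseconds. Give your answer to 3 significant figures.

8.25 × 10^15 km

θ = 0.01429″ = 0.01429/206265 = 6.9280 × 10^-8 rad.
d = B/θ = (5.715 × 10^8) / (6.9280 × 10^-8) = 8.2491 × 10^15 km.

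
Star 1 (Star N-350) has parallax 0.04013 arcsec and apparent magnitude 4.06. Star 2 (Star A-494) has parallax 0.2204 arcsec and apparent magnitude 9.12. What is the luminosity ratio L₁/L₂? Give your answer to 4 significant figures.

L₁/L₂ = 3188

d₁ = 1/p₁ = 1/0.04013″ = 24.919 pc; d₂ = 1/p₂ = 1/0.2204″ = 4.5372 pc.
M₁ = m₁ − 5 log₁₀ d₁ + 5 = 4.06 − 6.9827 + 5 = 2.0773.
M₂ = 9.12 − 3.2839 + 5 = 10.8361.
L₁/L₂ = 10^(0.4(M₂ − M₁)) = 10^(0.4 × 8.7588) = 10^3.50352 = 3188.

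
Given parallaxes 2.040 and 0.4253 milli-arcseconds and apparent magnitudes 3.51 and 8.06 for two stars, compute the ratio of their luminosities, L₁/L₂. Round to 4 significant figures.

L₁/L₂ = 2.872

d₁ = 1/p₁ = 1/0.002040″ = 490.2 pc; d₂ = 1/p₂ = 1/0.0004253″ = 2351.3 pc.
M₁ = m₁ − 5 log₁₀ d₁ + 5 = 3.51 − 13.4519 + 5 = -4.9419.
M₂ = 8.06 − 16.8565 + 5 = -3.7965.
L₁/L₂ = 10^(0.4(M₂ − M₁)) = 10^(0.4 × 1.1454) = 10^0.45816 = 2.8718.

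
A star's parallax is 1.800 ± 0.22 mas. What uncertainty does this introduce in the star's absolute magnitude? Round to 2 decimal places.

M = m − 5 log₁₀ d + 5 = m + 5 log₁₀ p + 5, so ∂M/∂p = 5/(p ln 10).
σ_M = (5/ln 10) · (σ_p/p) = 2.1715 × 0.22/1.800 = 2.1715 × 0.12222 = 0.2654.

σ_M = 0.27 mag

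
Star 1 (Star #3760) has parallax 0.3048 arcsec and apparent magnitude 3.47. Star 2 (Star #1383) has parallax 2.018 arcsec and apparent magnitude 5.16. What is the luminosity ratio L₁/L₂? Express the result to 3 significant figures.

d₁ = 1/p₁ = 1/0.3048″ = 3.2808 pc; d₂ = 1/p₂ = 1/2.018″ = 0.49554 pc.
M₁ = m₁ − 5 log₁₀ d₁ + 5 = 3.47 − 2.5799 + 5 = 5.8901.
M₂ = 5.16 − (-1.5246) + 5 = 11.6846.
L₁/L₂ = 10^(0.4(M₂ − M₁)) = 10^(0.4 × 5.7945) = 10^2.31780 = 207.87.

L₁/L₂ = 208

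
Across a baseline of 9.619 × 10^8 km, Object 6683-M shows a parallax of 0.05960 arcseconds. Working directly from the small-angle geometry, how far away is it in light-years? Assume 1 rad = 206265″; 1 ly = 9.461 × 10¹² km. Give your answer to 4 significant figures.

351.9 ly

θ = 0.05960″ = 0.05960/206265 = 2.8895 × 10^-7 rad.
d = B/θ = (9.619 × 10^8) / (2.8895 × 10^-7) = 3.3289 × 10^15 km = (3.3289 × 10^15) / (9.461 × 10^12) ly = 351.85 ly.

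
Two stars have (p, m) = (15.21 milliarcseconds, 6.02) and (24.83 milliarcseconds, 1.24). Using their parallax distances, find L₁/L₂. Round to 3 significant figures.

d₁ = 1/p₁ = 1/0.01521″ = 65.746 pc; d₂ = 1/p₂ = 1/0.02483″ = 40.274 pc.
M₁ = m₁ − 5 log₁₀ d₁ + 5 = 6.02 − 9.0893 + 5 = 1.9307.
M₂ = 1.24 − 8.0251 + 5 = -1.7851.
L₁/L₂ = 10^(0.4(M₂ − M₁)) = 10^(0.4 × (-3.7158)) = 10^(-1.48632) = 0.032635.

L₁/L₂ = 0.0326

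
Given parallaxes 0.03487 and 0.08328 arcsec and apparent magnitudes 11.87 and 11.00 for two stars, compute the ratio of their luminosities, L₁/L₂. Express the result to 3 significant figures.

L₁/L₂ = 2.56

d₁ = 1/p₁ = 1/0.03487″ = 28.678 pc; d₂ = 1/p₂ = 1/0.08328″ = 12.008 pc.
M₁ = m₁ − 5 log₁₀ d₁ + 5 = 11.87 − 7.2877 + 5 = 9.5823.
M₂ = 11.00 − 5.3974 + 5 = 10.6026.
L₁/L₂ = 10^(0.4(M₂ − M₁)) = 10^(0.4 × 1.0203) = 10^0.40812 = 2.5593.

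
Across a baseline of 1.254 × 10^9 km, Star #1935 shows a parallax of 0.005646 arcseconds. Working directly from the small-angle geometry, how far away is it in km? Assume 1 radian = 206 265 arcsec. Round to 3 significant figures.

θ = 0.005646″ = 0.005646/206265 = 2.7373 × 10^-8 rad.
d = B/θ = (1.254 × 10^9) / (2.7373 × 10^-8) = 4.5812 × 10^16 km.

4.58 × 10^16 km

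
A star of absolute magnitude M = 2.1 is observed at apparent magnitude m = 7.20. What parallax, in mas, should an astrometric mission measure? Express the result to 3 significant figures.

9.55 mas

m − M = 7.20 − 2.1 = 5.10.
d = 10^((m−M)/5 + 1) = 10^2.020 = 104.71 pc.
p = 1/d = 1/104.71 = 0.0095502 arcsec = 9.5502 mas.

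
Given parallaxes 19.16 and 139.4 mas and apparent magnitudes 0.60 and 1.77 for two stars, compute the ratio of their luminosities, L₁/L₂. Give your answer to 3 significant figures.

d₁ = 1/p₁ = 1/0.01916″ = 52.192 pc; d₂ = 1/p₂ = 1/0.1394″ = 7.1736 pc.
M₁ = m₁ − 5 log₁₀ d₁ + 5 = 0.60 − 8.5880 + 5 = -2.9880.
M₂ = 1.77 − 4.2787 + 5 = 2.4913.
L₁/L₂ = 10^(0.4(M₂ − M₁)) = 10^(0.4 × 5.4793) = 10^2.19172 = 155.5.

L₁/L₂ = 156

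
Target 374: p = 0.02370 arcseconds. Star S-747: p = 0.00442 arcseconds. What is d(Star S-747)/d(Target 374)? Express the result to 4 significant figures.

5.362

Since d = 1/p, d_B/d_A = p_A/p_B.
= 0.02370 / 0.00442 = 5.362.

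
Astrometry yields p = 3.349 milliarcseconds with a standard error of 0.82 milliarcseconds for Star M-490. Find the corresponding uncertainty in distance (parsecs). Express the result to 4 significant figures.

73.11 pc

d = 1/p, so σ_d = σ_p / p².
σ_d = 0.000820 / (0.003349)² = 0.000820 / 0.000011216 = 73.11 pc.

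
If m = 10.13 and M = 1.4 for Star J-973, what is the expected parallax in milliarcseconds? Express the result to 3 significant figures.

m − M = 10.13 − 1.4 = 8.73.
d = 10^((m−M)/5 + 1) = 10^2.746 = 557.19 pc.
p = 1/d = 1/557.19 = 0.0017947 arcsec = 1.7947 mas.

1.79 mas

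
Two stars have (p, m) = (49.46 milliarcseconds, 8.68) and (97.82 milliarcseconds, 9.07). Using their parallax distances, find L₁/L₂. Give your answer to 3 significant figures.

L₁/L₂ = 5.60

d₁ = 1/p₁ = 1/0.04946″ = 20.218 pc; d₂ = 1/p₂ = 1/0.09782″ = 10.223 pc.
M₁ = m₁ − 5 log₁₀ d₁ + 5 = 8.68 − 6.5287 + 5 = 7.1513.
M₂ = 9.07 − 5.0479 + 5 = 9.0221.
L₁/L₂ = 10^(0.4(M₂ − M₁)) = 10^(0.4 × 1.8708) = 10^0.74832 = 5.6017.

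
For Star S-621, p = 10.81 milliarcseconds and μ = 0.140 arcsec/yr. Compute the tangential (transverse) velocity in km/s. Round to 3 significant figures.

61.4 km/s

d = 1/p = 1/0.01081″ = 92.507 pc.
v_t = 4.74 × μ × d = 4.74 × 0.140 × 92.507 = 61.388 km/s.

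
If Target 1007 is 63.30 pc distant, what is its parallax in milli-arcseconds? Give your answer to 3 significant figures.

15.8 mas

p = 1/d = 1/63.3 = 0.015798 arcsec.
= 0.015798 × 1000 = 15.798 mas.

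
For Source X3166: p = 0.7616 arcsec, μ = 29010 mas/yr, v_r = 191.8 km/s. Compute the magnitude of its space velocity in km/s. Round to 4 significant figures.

d = 1/p = 1/0.7616″ = 1.313 pc.
μ = 29010 mas/yr = 29.01 ″/yr.
v_t = 4.740 μ d = 4.740 × 29.01 × 1.313 = 180.55 km/s.
v = √(v_r² + v_t²) = √(191.8² + 180.55²) = √69385.5 = 263.41 km/s.

263.4 km/s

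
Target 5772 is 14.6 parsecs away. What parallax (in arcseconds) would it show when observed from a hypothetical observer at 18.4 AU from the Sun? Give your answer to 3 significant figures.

p (arcsec) = B (AU) / d (pc).
p = 18.4 / 14.6 = 1.2603 arcsec.

1.26 arcsec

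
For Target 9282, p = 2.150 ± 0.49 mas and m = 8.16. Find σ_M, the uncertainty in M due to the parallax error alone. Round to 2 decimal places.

σ_M = 0.49 mag

M = m − 5 log₁₀ d + 5 = m + 5 log₁₀ p + 5, so ∂M/∂p = 5/(p ln 10).
σ_M = (5/ln 10) · (σ_p/p) = 2.1715 × 0.49/2.150 = 2.1715 × 0.22791 = 0.49491.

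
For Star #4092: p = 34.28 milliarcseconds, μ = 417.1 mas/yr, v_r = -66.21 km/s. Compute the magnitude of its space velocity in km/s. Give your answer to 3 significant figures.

87.8 km/s

d = 1/p = 1/0.03428″ = 29.172 pc.
μ = 417.1 mas/yr = 0.4171 ″/yr.
v_t = 4.740 μ d = 4.740 × 0.4171 × 29.172 = 57.675 km/s.
v = √(v_r² + v_t²) = √((-66.21)² + 57.675²) = √7710.17 = 87.808 km/s.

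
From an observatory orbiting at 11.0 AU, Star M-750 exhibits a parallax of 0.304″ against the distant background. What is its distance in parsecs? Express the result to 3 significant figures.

With baseline B (in AU) and parallax p (in arcsec), d = B/p parsecs.
d = 11.0 / 0.304 = 36.184 pc.

36.2 pc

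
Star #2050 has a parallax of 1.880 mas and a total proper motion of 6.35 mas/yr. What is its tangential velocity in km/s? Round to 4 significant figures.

16.01 km/s

d = 1/p = 1/0.001880″ = 531.91 pc.
μ = 6.35 mas/yr = 0.00635 ″/yr.
v_t = 4.74 × μ × d = 4.74 × 0.00635 × 531.91 = 16.01 km/s.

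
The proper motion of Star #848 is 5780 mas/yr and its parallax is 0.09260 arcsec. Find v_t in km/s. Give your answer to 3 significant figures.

296 km/s

d = 1/p = 1/0.09260″ = 10.799 pc.
μ = 5780 mas/yr = 5.78 ″/yr.
v_t = 4.74 × μ × d = 4.74 × 5.78 × 10.799 = 295.86 km/s.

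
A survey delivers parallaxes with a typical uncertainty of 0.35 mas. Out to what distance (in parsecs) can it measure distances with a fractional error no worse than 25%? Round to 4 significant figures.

714.3 pc

σ_d/d = σ_p/p, so the condition is σ_p/p ≤ 0.25, i.e. p ≥ σ_p/0.25.
p_min = 0.35/0.25 = 1.4 mas = 0.0014 arcsec.
d_max = 1/p_min = 1/0.0014 = 714.29 pc.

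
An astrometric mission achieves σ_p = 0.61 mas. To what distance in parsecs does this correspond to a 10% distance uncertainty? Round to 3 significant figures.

164 pc

σ_d/d = σ_p/p, so the condition is σ_p/p ≤ 0.10, i.e. p ≥ σ_p/0.10.
p_min = 0.61/0.10 = 6.1 mas = 0.0061 arcsec.
d_max = 1/p_min = 1/0.0061 = 163.93 pc.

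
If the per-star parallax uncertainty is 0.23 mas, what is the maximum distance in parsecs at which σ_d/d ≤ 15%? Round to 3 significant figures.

σ_d/d = σ_p/p, so the condition is σ_p/p ≤ 0.15, i.e. p ≥ σ_p/0.15.
p_min = 0.23/0.15 = 1.5333 mas = 0.0015333 arcsec.
d_max = 1/p_min = 1/0.0015333 = 652.19 pc.

652 pc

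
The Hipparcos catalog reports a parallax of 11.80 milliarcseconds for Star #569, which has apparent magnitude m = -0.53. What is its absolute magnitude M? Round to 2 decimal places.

d = 1/p = 1/0.01180″ = 84.746 pc.
m − M = 5 log₁₀(84.746) − 5 = 9.6406 − 5 = 4.6406.
M = m − (m − M) = -0.53 − 4.6406 = -5.17.

M = -5.17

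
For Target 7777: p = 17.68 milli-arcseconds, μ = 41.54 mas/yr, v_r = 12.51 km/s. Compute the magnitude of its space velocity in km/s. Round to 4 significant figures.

d = 1/p = 1/0.01768″ = 56.561 pc.
μ = 41.54 mas/yr = 0.04154 ″/yr.
v_t = 4.740 μ d = 4.740 × 0.04154 × 56.561 = 11.137 km/s.
v = √(v_r² + v_t²) = √(12.51² + 11.137²) = √280.533 = 16.749 km/s.

16.75 km/s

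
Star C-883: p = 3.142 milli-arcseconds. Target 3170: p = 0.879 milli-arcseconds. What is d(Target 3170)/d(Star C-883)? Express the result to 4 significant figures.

3.575

Since d = 1/p, d_B/d_A = p_A/p_B.
= 3.142 / 0.879 = 3.5745.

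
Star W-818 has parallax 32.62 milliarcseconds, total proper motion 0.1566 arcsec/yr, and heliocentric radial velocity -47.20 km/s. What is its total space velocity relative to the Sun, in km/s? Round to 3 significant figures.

52.4 km/s

d = 1/p = 1/0.03262″ = 30.656 pc.
v_t = 4.740 μ d = 4.740 × 0.1566 × 30.656 = 22.755 km/s.
v = √(v_r² + v_t²) = √((-47.20)² + 22.755²) = √2745.63 = 52.399 km/s.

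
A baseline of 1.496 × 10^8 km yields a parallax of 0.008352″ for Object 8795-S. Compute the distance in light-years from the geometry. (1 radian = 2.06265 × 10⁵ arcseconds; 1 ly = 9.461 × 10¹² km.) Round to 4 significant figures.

θ = 0.008352″ = 0.008352/206265 = 4.0492 × 10^-8 rad.
d = B/θ = (1.496 × 10^8) / (4.0492 × 10^-8) = 3.6946 × 10^15 km = (3.6946 × 10^15) / (9.461 × 10^12) ly = 390.51 ly.

390.5 ly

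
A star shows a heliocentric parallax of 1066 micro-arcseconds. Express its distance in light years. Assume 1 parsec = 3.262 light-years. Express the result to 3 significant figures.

3060 light years

p = 1066 micro-arcseconds = 0.001066 arcsec.
d = 1/p = 1/0.001066 = 938.09 pc.
In light-years: 938.09 × 3.262 = 3060 ly.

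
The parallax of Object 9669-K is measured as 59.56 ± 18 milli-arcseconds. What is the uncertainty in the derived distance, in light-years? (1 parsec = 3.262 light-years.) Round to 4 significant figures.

d = 1/p, so σ_d = σ_p / p².
σ_d = 0.0180 / (0.05956)² = 0.0180 / 0.0035474 = 5.0741 pc = 5.0741 × 3.262 ly = 16.552 ly.

16.55 ly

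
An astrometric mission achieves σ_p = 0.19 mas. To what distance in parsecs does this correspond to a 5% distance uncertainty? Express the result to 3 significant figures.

σ_d/d = σ_p/p, so the condition is σ_p/p ≤ 0.05, i.e. p ≥ σ_p/0.05.
p_min = 0.19/0.05 = 3.8 mas = 0.0038 arcsec.
d_max = 1/p_min = 1/0.0038 = 263.16 pc.

263 pc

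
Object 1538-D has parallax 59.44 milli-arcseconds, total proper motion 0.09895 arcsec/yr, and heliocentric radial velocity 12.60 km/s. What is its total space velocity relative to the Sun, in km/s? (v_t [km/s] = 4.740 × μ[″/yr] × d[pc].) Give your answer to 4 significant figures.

d = 1/p = 1/0.05944″ = 16.824 pc.
v_t = 4.740 μ d = 4.740 × 0.09895 × 16.824 = 7.8908 km/s.
v = √(v_r² + v_t²) = √(12.60² + 7.8908²) = √221.025 = 14.867 km/s.

14.87 km/s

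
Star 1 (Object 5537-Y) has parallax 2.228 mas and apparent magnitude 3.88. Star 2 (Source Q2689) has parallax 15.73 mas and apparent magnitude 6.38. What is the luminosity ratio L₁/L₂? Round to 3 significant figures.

d₁ = 1/p₁ = 1/0.002228″ = 448.83 pc; d₂ = 1/p₂ = 1/0.01573″ = 63.573 pc.
M₁ = m₁ − 5 log₁₀ d₁ + 5 = 3.88 − 13.2604 + 5 = -4.3804.
M₂ = 6.38 − 9.0164 + 5 = 2.3636.
L₁/L₂ = 10^(0.4(M₂ − M₁)) = 10^(0.4 × 6.7440) = 10^2.69760 = 498.43.

L₁/L₂ = 498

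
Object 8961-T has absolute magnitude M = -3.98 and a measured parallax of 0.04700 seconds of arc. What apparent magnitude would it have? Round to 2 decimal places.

m = -2.34

d = 1/p = 1/0.04700″ = 21.277 pc.
m − M = 5 log₁₀ d − 5 = 5 log₁₀(21.277) − 5 = 6.6396 − 5 = 1.6396.
m = M + (m − M) = -3.98 + 1.6396 = -2.34.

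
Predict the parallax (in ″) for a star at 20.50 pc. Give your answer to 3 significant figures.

p = 1/d = 1/20.5 = 0.04878 arcsec.

0.0488 ″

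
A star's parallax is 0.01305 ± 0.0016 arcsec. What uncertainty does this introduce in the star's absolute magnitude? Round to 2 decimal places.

M = m − 5 log₁₀ d + 5 = m + 5 log₁₀ p + 5, so ∂M/∂p = 5/(p ln 10).
σ_M = (5/ln 10) · (σ_p/p) = 2.1715 × 0.0016/0.01305 = 2.1715 × 0.12261 = 0.26625.

σ_M = 0.27 mag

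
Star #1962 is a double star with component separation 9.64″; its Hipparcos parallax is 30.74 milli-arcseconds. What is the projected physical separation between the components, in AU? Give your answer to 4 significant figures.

313.6 AU

d = 1/p = 1/0.03074″ = 32.531 pc.
At distance d (pc), an angle of θ arcsec spans θ·d AU: s = 9.64 × 32.531 = 313.6 AU.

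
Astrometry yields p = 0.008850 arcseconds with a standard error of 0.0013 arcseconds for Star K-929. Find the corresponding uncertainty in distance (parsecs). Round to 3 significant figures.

16.6 pc

d = 1/p, so σ_d = σ_p / p².
σ_d = 0.00130 / (0.008850)² = 0.00130 / 0.000078323 = 16.598 pc.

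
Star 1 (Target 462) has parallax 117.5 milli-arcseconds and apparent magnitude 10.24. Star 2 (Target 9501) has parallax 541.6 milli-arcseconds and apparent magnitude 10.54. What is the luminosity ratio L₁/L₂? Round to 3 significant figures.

d₁ = 1/p₁ = 1/0.1175″ = 8.5106 pc; d₂ = 1/p₂ = 1/0.5416″ = 1.8464 pc.
M₁ = m₁ − 5 log₁₀ d₁ + 5 = 10.24 − 4.6498 + 5 = 10.5902.
M₂ = 10.54 − 1.3316 + 5 = 14.2084.
L₁/L₂ = 10^(0.4(M₂ − M₁)) = 10^(0.4 × 3.6182) = 10^1.44728 = 28.008.

L₁/L₂ = 28.0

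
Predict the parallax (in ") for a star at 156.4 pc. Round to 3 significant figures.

0.00639 "

p = 1/d = 1/156.4 = 0.0063939 arcsec.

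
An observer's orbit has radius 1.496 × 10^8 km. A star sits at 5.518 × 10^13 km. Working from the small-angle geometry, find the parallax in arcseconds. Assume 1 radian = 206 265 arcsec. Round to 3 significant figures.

0.559 arcsec

θ ≈ B/d = (1.496 × 10^8) / (5.518 × 10^13) = 2.7111 × 10^-6 rad.
In arcseconds: 2.7111 × 10^-6 × 206265 = 0.55921″.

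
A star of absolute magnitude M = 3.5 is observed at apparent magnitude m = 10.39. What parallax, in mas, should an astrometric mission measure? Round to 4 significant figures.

m − M = 10.39 − 3.5 = 6.89.
d = 10^((m−M)/5 + 1) = 10^2.378 = 238.78 pc.
p = 1/d = 1/238.78 = 0.004188 arcsec = 4.188 mas.

4.188 mas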